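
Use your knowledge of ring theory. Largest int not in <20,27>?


gcd(20,27)=1 => F=ab-a-b=20*27-20-27=540-47=493


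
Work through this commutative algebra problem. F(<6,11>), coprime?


gcd(6,11)=1 => F=ab-a-b=6*11-6-11=66-17=49


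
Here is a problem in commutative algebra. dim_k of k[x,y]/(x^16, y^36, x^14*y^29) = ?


k[x,y]/I, I = (x^16, y^36, x^14*y^29)
Rect: 16x36=576. Corner: (16-14)x(36-29)=14.
dim = 576-14 = 562


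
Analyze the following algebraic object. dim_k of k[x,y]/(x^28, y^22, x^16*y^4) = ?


k[x,y]/I, I = (x^28, y^22, x^16*y^4)
Rect: 28x22=616. Corner: (28-16)x(22-4)=216.
dim = 616-216 = 400


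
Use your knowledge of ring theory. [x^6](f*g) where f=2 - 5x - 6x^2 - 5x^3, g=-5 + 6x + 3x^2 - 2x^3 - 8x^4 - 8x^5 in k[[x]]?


[x^6] = sum a_i*b_j, i+j=6
  -5*-8=40
  -6*-8=48
  -5*-2=10
Sum=98


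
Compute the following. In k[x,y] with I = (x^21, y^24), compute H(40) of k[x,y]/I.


k[x,y], I = (x^21, y^24), d = 40
Need i < 21 and d-i < 24.
Range: 17 <= i <= 20.
H(40) = 4


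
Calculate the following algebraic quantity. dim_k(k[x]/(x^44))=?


Basis: 1,x,...,x^43
dim=44


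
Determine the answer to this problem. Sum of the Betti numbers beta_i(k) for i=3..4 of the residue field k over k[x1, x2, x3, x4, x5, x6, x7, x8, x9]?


Koszul resolution: beta_i(k)=C(n,i), n=9
C(9,3)=84, C(9,4)=126
Sum=210


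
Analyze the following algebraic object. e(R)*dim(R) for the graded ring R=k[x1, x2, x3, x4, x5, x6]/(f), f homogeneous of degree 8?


e(R)=deg(f)=8, dim(R)=6-1=5
e*dim=8*5=40


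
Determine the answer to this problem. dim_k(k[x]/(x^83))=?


Basis: 1,x,...,x^82
dim=83


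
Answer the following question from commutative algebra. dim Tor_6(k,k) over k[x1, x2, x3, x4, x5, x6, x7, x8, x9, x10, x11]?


Koszul: C(n,i)=C(11,6)=462


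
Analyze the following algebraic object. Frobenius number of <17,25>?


gcd(17,25)=1 => F=ab-a-b=17*25-17-25=425-42=383


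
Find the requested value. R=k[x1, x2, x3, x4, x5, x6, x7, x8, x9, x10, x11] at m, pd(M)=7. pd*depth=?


pd+depth=11
depth=11-7=4
pd*depth=7*4=28


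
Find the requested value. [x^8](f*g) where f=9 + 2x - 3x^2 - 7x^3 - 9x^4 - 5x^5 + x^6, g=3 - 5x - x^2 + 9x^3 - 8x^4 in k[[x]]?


[x^8] = sum a_i*b_j, i+j=8
  -9*-8=72
  -5*9=-45
  1*-1=-1
Sum=26


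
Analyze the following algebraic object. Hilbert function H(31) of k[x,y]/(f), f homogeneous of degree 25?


H(t)=d for t>=d-1.
d=25, t=31
H(31)=25


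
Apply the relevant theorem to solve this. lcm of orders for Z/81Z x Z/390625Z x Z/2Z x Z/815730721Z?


Exponent = lcm of the cyclic orders; pairwise coprime => product.
3^4*5^8*2^1*13^8=81*390625*2*815730721=51620459688281250


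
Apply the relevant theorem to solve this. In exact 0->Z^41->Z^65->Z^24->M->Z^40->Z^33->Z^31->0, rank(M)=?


Alt sum=0:
(-1)^0*41 + (-1)^1*65 + (-1)^2*24 + (-1)^3*? + (-1)^4*40 + (-1)^5*33 + (-1)^6*31=0
rank(M)=38


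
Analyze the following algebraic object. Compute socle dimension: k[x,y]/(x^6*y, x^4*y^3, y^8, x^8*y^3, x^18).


Socle = ann(m) = span of standard monomials u with x*u, y*u in I (staircase corners).
Redundant generators: x^8*y^3
Minimal generators: x^18, x^6*y, x^4*y^3, y^8
Corners: x^3y^7, x^5y^2, x^17
Socle dim=3


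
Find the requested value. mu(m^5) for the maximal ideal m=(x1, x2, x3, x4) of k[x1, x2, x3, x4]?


Graded Nakayama: mu(m^d) = dim_k (m^d/m^(d+1)) = #degree-5 monomials in 4 vars
C(n+d-1,d)=C(8,5)=56


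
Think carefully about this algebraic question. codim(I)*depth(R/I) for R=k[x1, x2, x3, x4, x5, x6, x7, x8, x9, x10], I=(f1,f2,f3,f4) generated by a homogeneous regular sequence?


codim=4, depth=dim(R/I)=10-4=6
Product=4*6=24


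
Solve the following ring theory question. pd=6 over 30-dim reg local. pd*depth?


pd+depth=30
depth=30-6=24
pd*depth=6*24=144


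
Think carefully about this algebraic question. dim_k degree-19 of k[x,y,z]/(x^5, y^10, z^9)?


Need i<5, j<10, k<9 with i+j+k=19.
For each i, j ranges over max(0,19-i-8)..min(9,19-i):
  i=0: j in [11,9] -> 0
  i=1: j in [10,9] -> 0
  i=2: j in [9,9] -> 1
  i=3: j in [8,9] -> 2
  i=4: j in [7,9] -> 3
H(19) = 0+0+1+2+3 = 6


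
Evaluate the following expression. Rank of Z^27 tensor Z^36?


rank(M(x)N) = rank(M)*rank(N)
27*36 = 972


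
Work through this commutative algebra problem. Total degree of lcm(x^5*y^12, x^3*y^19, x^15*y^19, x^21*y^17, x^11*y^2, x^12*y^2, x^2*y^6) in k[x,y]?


lcm = componentwise max:
x: max(5,3,15,21,11,12,2)=21
y: max(12,19,19,17,2,2,6)=19
Total=21+19=40


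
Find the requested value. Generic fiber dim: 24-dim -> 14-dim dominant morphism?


dim(fiber)=dim(X)-dim(Y)=24-14=10


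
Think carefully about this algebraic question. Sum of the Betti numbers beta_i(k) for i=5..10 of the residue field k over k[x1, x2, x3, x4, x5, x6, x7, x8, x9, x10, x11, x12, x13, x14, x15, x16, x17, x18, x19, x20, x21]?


Koszul resolution: beta_i(k)=C(n,i), n=21
C(21,5)=20349, C(21,6)=54264, C(21,7)=116280, C(21,8)=203490, C(21,9)=293930, C(21,10)=352716
Sum=1041029


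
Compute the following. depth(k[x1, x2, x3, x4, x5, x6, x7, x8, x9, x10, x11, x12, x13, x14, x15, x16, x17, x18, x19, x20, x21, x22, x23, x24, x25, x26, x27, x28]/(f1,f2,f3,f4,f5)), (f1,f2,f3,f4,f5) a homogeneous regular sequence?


depth(R)=28
depth(R/I)=28-5=23


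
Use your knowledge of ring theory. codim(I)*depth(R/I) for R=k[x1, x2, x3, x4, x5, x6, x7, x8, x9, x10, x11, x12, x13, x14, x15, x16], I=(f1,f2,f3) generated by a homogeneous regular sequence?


codim=3, depth=dim(R/I)=16-3=13
Product=3*13=39


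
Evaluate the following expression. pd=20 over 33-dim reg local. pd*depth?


pd+depth=33
depth=33-20=13
pd*depth=20*13=260


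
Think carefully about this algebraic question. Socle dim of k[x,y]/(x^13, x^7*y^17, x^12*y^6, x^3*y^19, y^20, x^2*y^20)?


Socle = ann(m) = span of standard monomials u with x*u, y*u in I (staircase corners).
Redundant generators: x^2*y^20
Minimal generators: x^13, x^12*y^6, x^7*y^17, x^3*y^19, y^20
Corners: x^2y^19, x^6y^18, x^11y^16, x^12y^5
Socle dim=4


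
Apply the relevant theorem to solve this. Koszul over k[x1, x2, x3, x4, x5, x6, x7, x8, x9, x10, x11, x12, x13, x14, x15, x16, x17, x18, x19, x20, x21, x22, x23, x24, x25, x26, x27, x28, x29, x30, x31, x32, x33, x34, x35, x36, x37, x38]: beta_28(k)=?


C(n,i)=C(38,28)=472733756


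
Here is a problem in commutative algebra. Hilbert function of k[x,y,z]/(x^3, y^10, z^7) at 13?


Need i<3, j<10, k<7 with i+j+k=13.
For each i, j ranges over max(0,13-i-6)..min(9,13-i):
  i=0: j in [7,9] -> 3
  i=1: j in [6,9] -> 4
  i=2: j in [5,9] -> 5
H(13) = 3+4+5 = 12


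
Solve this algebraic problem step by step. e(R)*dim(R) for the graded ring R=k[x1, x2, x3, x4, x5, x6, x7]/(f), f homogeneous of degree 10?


e(R)=deg(f)=10, dim(R)=7-1=6
e*dim=10*6=60


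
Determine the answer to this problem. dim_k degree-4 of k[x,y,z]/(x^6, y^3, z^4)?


Need i<6, j<3, k<4 with i+j+k=4.
For each i, j ranges over max(0,4-i-3)..min(2,4-i):
  i=0: j in [1,2] -> 2
  i=1: j in [0,2] -> 3
  i=2: j in [0,2] -> 3
  i=3: j in [0,1] -> 2
  i=4: j in [0,0] -> 1
H(4) = 2+3+3+2+1 = 11


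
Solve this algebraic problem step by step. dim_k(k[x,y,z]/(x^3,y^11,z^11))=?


Basis: x^iy^jz^k, i<3,j<11,k<11
3*11*11=363


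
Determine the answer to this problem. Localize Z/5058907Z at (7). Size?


7-primary part: 5058907=7^6*43
Size=7^6=117649


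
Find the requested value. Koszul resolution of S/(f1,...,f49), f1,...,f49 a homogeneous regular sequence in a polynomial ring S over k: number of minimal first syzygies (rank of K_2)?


Regular sequence => Koszul complex is the minimal free resolution.
Syz_1 minimally generated by Koszul relations f_i*e_j - f_j*e_i (i<j): mu(Syz_1) = beta_2 = C(m,2) = m(m-1)/2
m=49
49*48/2 = 1176


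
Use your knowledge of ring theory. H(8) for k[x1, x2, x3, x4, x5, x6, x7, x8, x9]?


C(d+n-1,n-1)=C(16,8)=12870


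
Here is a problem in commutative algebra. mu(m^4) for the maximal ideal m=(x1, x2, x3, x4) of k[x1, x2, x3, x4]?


Graded Nakayama: mu(m^d) = dim_k (m^d/m^(d+1)) = #degree-4 monomials in 4 vars
C(n+d-1,d)=C(7,4)=35


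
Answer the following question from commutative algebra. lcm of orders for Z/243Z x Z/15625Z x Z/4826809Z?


Exponent = lcm of the cyclic orders; pairwise coprime => product.
3^5*5^6*13^6=243*15625*4826809=18326790421875


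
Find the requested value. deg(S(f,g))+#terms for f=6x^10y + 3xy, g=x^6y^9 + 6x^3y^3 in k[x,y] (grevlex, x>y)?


LT(f)=6x^10y, LT(g)=x^6y^9
lcm(LM)=x^10y^9
S(f,g) (scaled by 6 to clear denominators) = y^8*f - 6x^4*g = -36x^7y^3 + 3xy^9
2 terms, deg 10.
10+2=12


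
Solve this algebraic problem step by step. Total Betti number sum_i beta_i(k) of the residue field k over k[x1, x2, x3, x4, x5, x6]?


Koszul resolution: beta_i(k)=C(n,i), n=6
sum_i C(6,i) = 2^6 = 64


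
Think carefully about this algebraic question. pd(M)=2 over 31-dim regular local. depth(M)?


pd+depth=depth(R)=31
depth=31-2=29


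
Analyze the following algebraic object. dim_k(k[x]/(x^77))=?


Basis: 1,x,...,x^76
dim=77


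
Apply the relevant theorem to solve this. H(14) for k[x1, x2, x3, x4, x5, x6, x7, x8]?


C(d+n-1,n-1)=C(21,7)=116280


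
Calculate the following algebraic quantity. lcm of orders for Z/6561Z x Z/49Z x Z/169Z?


Exponent = lcm of the cyclic orders; pairwise coprime => product.
3^8*7^2*13^2=6561*49*169=54331641


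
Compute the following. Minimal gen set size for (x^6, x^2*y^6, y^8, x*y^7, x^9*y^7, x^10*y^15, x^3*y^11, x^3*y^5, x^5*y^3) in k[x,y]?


Remove redundant (divisible by others).
x^9*y^7 redundant.
x^3*y^11 redundant.
x^10*y^15 redundant.
Min: x^6, x^5*y^3, x^3*y^5, x^2*y^6, x*y^7, y^8
Count=6


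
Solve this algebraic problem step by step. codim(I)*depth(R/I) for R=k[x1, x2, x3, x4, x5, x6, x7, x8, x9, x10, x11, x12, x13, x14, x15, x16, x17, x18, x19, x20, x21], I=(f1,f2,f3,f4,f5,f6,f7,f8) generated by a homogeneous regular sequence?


codim=8, depth=dim(R/I)=21-8=13
Product=8*13=104


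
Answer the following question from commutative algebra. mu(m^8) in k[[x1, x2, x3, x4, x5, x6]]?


C(n+d-1,d)=C(13,8)=1287


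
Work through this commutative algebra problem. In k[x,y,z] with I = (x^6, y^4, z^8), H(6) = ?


Need i<6, j<4, k<8 with i+j+k=6.
For each i, j ranges over max(0,6-i-7)..min(3,6-i):
  i=0: j in [0,3] -> 4
  i=1: j in [0,3] -> 4
  i=2: j in [0,3] -> 4
  i=3: j in [0,3] -> 4
  i=4: j in [0,2] -> 3
  i=5: j in [0,1] -> 2
H(6) = 4+4+4+4+3+2 = 21


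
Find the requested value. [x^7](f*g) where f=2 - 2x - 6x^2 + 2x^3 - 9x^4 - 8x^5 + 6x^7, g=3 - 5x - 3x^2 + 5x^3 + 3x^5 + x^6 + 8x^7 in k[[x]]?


[x^7] = sum a_i*b_j, i+j=7
  2*8=16
  -2*1=-2
  -6*3=-18
  -9*5=-45
  -8*-3=24
  6*3=18
Sum=-7


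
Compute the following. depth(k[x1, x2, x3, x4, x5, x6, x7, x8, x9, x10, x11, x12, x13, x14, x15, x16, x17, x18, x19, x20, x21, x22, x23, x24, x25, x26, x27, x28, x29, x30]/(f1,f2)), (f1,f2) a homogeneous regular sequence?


depth(R)=30
depth(R/I)=30-2=28


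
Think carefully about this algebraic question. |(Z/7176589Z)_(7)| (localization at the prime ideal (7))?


7-primary part: 7176589=7^6*61
Size=7^6=117649


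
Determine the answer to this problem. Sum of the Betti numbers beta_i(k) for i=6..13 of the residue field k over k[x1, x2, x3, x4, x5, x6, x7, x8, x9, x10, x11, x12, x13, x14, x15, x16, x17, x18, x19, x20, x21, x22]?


Koszul resolution: beta_i(k)=C(n,i), n=22
C(22,6)=74613, C(22,7)=170544, C(22,8)=319770, C(22,9)=497420, C(22,10)=646646, C(22,11)=705432, C(22,12)=646646, C(22,13)=497420
Sum=3558491


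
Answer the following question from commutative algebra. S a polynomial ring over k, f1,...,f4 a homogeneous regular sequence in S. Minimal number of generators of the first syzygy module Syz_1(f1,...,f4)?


Regular sequence => Koszul complex is the minimal free resolution.
Syz_1 minimally generated by Koszul relations f_i*e_j - f_j*e_i (i<j): mu(Syz_1) = beta_2 = C(m,2) = m(m-1)/2
m=4
4*3/2 = 6


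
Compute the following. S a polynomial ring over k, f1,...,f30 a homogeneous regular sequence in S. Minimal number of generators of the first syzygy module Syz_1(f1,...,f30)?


Regular sequence => Koszul complex is the minimal free resolution.
Syz_1 minimally generated by Koszul relations f_i*e_j - f_j*e_i (i<j): mu(Syz_1) = beta_2 = C(m,2) = m(m-1)/2
m=30
30*29/2 = 435


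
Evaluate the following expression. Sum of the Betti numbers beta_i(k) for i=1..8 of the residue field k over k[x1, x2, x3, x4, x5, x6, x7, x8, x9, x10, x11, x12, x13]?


Koszul resolution: beta_i(k)=C(n,i), n=13
C(13,1)=13, C(13,2)=78, C(13,3)=286, C(13,4)=715, C(13,5)=1287, C(13,6)=1716, C(13,7)=1716, C(13,8)=1287
Sum=7098


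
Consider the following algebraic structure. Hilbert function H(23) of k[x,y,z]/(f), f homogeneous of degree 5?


C(25,2)-C(20,2)=300-190=110


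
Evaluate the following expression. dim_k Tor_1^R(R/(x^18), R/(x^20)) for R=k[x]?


Tor_1(R/I,R/J)=(I cap J)/IJ=(x^20)/(x^38)
dim=38-20=min(18,20)=18


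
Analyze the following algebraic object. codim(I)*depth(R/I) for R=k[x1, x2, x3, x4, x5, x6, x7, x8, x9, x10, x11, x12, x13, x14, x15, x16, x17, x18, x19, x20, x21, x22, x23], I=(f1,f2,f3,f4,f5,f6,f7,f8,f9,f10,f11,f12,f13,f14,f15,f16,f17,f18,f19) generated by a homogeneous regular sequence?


codim=19, depth=dim(R/I)=23-19=4
Product=19*4=76


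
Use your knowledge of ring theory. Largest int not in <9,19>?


gcd(9,19)=1 => F=ab-a-b=9*19-9-19=171-28=143


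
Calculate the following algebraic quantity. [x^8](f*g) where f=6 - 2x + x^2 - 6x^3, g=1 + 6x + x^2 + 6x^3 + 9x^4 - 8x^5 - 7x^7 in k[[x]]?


[x^8] = sum a_i*b_j, i+j=8
  -2*-7=14
  -6*-8=48
Sum=62


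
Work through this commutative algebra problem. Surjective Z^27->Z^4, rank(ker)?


rank(ker) = 27-4 = 23


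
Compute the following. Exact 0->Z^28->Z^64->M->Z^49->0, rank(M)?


Alt sum=0:
(-1)^0*28 + (-1)^1*64 + (-1)^2*? + (-1)^3*49=0
rank(M)=85


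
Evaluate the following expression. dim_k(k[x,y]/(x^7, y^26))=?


Basis: x^i*y^j, i<7, j<26
7*26=182


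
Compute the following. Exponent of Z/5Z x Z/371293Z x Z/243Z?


Exponent = lcm of the cyclic orders; pairwise coprime => product.
5^1*13^5*3^5=5*371293*243=451120995


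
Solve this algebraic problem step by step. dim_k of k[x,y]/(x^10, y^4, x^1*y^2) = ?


k[x,y]/I, I = (x^10, y^4, x^1*y^2)
Rect: 10x4=40. Corner: (10-1)x(4-2)=18.
dim = 40-18 = 22


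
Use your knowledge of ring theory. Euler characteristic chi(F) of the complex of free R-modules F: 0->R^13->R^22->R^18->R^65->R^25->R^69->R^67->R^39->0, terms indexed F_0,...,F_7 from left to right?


chi = sum (-1)^i * rank:
(-1)^0*13=13
(-1)^1*22=-22
(-1)^2*18=18
(-1)^3*65=-65
(-1)^4*25=25
(-1)^5*69=-69
(-1)^6*67=67
(-1)^7*39=-39
chi=-72


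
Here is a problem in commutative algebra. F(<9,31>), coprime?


gcd(9,31)=1 => F=ab-a-b=9*31-9-31=279-40=239


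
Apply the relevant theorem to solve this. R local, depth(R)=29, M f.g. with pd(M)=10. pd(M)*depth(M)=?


pd+depth=29
depth=29-10=19
pd*depth=10*19=190


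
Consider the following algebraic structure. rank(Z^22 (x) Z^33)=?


rank(M(x)N) = rank(M)*rank(N)
22*33 = 726


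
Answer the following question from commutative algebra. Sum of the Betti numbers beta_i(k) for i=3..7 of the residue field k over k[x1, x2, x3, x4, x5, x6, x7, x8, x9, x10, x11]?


Koszul resolution: beta_i(k)=C(n,i), n=11
C(11,3)=165, C(11,4)=330, C(11,5)=462, C(11,6)=462, C(11,7)=330
Sum=1749


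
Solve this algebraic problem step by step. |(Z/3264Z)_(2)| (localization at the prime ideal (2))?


2-primary part: 3264=2^6*51
Size=2^6=64


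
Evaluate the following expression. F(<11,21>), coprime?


gcd(11,21)=1 => F=ab-a-b=11*21-11-21=231-32=199


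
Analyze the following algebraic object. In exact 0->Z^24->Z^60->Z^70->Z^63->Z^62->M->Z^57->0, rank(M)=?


Alt sum=0:
(-1)^0*24 + (-1)^1*60 + (-1)^2*70 + (-1)^3*63 + (-1)^4*62 + (-1)^5*? + (-1)^6*57=0
rank(M)=90


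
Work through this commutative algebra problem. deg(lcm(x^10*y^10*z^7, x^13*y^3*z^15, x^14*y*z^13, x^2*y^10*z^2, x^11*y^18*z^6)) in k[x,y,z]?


lcm = componentwise max:
x: max(10,13,14,2,11)=14
y: max(10,3,1,10,18)=18
z: max(7,15,13,2,6)=15
Total=14+18+15=47


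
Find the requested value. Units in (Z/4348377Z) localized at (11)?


Local ring = Z/161051Z.
phi(161051) = 11^4*(11-1) = 146410


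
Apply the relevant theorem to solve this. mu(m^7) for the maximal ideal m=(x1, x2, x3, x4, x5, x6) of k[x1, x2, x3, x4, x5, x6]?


Graded Nakayama: mu(m^d) = dim_k (m^d/m^(d+1)) = #degree-7 monomials in 6 vars
C(n+d-1,d)=C(12,7)=792


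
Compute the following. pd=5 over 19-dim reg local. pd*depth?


pd+depth=19
depth=19-5=14
pd*depth=5*14=70


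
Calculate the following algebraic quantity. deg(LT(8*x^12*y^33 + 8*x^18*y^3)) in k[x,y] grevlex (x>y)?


LT: 8*x^12*y^33
deg_x=12, deg_y=33
Total=12+33=45


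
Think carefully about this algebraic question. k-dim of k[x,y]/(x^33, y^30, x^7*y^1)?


k[x,y]/I, I = (x^33, y^30, x^7*y^1)
Rect: 33x30=990. Corner: (33-7)x(30-1)=754.
dim = 990-754 = 236


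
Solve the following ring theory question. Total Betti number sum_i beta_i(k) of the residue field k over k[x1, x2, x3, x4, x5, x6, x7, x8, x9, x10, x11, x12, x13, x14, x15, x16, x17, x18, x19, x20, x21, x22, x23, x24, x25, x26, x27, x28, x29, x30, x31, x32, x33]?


Koszul resolution: beta_i(k)=C(n,i), n=33
sum_i C(33,i) = 2^33 = 8589934592


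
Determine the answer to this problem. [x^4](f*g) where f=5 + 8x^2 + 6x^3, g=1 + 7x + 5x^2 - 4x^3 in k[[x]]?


[x^4] = sum a_i*b_j, i+j=4
  8*5=40
  6*7=42
Sum=82


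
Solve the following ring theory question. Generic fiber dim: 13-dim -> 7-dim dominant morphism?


dim(fiber)=dim(X)-dim(Y)=13-7=6


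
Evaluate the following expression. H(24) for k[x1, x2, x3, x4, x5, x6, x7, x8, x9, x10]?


C(d+n-1,n-1)=C(33,9)=38567100


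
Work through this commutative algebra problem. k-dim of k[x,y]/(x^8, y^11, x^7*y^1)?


k[x,y]/I, I = (x^8, y^11, x^7*y^1)
Rect: 8x11=88. Corner: (8-7)x(11-1)=10.
dim = 88-10 = 78


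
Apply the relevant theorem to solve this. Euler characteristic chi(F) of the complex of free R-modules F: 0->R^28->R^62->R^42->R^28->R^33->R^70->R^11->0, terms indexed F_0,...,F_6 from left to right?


chi = sum (-1)^i * rank:
(-1)^0*28=28
(-1)^1*62=-62
(-1)^2*42=42
(-1)^3*28=-28
(-1)^4*33=33
(-1)^5*70=-70
(-1)^6*11=11
chi=-46


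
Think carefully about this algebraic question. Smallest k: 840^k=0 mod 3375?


840^k mod 3375:
k=1: 840
k=2: 225
k=3: 0
First zero at k = 3


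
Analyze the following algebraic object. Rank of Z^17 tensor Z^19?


rank(M(x)N) = rank(M)*rank(N)
17*19 = 323


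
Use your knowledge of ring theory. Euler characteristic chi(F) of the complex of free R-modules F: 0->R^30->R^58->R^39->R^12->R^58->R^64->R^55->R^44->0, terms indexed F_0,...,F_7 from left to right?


chi = sum (-1)^i * rank:
(-1)^0*30=30
(-1)^1*58=-58
(-1)^2*39=39
(-1)^3*12=-12
(-1)^4*58=58
(-1)^5*64=-64
(-1)^6*55=55
(-1)^7*44=-44
chi=4


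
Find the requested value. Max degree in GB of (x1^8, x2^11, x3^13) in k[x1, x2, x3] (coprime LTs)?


Pure powers, coprime LTs => already GB.
Degrees: 8, 11, 13
Max=13


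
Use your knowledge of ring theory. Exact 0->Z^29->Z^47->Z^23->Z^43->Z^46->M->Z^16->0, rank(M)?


Alt sum=0:
(-1)^0*29 + (-1)^1*47 + (-1)^2*23 + (-1)^3*43 + (-1)^4*46 + (-1)^5*? + (-1)^6*16=0
rank(M)=24


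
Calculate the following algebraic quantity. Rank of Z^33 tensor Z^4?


rank(M(x)N) = rank(M)*rank(N)
33*4 = 132


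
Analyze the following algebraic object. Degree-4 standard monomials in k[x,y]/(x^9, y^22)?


k[x,y], I = (x^9, y^22), d = 4
Need i < 9 and d-i < 22.
Range: 0 <= i <= 4.
H(4) = 5


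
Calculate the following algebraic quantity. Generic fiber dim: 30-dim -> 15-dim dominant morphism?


dim(fiber)=dim(X)-dim(Y)=30-15=15


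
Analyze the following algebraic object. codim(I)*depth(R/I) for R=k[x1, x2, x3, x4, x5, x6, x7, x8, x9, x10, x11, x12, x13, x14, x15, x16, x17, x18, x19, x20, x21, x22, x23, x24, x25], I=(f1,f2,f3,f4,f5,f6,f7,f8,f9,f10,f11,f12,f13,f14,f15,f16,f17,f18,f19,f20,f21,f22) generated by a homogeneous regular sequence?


codim=22, depth=dim(R/I)=25-22=3
Product=22*3=66


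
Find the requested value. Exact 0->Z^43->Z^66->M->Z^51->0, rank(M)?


Alt sum=0:
(-1)^0*43 + (-1)^1*66 + (-1)^2*? + (-1)^3*51=0
rank(M)=74


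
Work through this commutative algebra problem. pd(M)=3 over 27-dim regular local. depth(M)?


pd+depth=depth(R)=27
depth=27-3=24


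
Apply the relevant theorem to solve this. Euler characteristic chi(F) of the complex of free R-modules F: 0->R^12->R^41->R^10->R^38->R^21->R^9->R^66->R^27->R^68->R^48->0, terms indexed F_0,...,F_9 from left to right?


chi = sum (-1)^i * rank:
(-1)^0*12=12
(-1)^1*41=-41
(-1)^2*10=10
(-1)^3*38=-38
(-1)^4*21=21
(-1)^5*9=-9
(-1)^6*66=66
(-1)^7*27=-27
(-1)^8*68=68
(-1)^9*48=-48
chi=14


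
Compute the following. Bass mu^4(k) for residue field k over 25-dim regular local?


C(n,i)=C(25,4)=12650


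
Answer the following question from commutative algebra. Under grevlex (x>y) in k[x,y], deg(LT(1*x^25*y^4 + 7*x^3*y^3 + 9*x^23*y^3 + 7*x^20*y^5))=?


LT: 1*x^25*y^4
deg_x=25, deg_y=4
Total=25+4=29


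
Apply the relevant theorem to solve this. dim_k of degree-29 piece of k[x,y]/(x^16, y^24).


k[x,y], I = (x^16, y^24), d = 29
Need i < 16 and d-i < 24.
Range: 6 <= i <= 15.
H(29) = 10


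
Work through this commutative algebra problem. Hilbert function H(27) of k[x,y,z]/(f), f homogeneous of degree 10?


C(29,2)-C(19,2)=406-171=235


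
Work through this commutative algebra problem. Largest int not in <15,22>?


gcd(15,22)=1 => F=ab-a-b=15*22-15-22=330-37=293


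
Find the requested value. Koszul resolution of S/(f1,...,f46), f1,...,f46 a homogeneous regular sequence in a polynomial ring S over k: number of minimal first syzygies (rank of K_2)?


Regular sequence => Koszul complex is the minimal free resolution.
Syz_1 minimally generated by Koszul relations f_i*e_j - f_j*e_i (i<j): mu(Syz_1) = beta_2 = C(m,2) = m(m-1)/2
m=46
46*45/2 = 1035


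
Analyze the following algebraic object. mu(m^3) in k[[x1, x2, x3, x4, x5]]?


C(n+d-1,d)=C(7,3)=35


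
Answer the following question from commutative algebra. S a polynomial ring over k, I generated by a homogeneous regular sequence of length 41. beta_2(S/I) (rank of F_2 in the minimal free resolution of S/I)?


Regular sequence => Koszul complex is the minimal free resolution.
Syz_1 minimally generated by Koszul relations f_i*e_j - f_j*e_i (i<j): mu(Syz_1) = beta_2 = C(m,2) = m(m-1)/2
m=41
41*40/2 = 820


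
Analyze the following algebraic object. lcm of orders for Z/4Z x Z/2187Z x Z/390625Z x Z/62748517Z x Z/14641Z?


Exponent = lcm of the cyclic orders; pairwise coprime => product.
2^2*3^7*5^8*13^7*11^4=4*2187*390625*62748517*14641=3139373701230060937500


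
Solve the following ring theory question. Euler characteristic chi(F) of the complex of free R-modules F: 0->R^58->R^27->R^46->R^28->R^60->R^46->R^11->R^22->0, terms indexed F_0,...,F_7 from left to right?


chi = sum (-1)^i * rank:
(-1)^0*58=58
(-1)^1*27=-27
(-1)^2*46=46
(-1)^3*28=-28
(-1)^4*60=60
(-1)^5*46=-46
(-1)^6*11=11
(-1)^7*22=-22
chi=52


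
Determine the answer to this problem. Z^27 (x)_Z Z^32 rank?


rank(M(x)N) = rank(M)*rank(N)
27*32 = 864


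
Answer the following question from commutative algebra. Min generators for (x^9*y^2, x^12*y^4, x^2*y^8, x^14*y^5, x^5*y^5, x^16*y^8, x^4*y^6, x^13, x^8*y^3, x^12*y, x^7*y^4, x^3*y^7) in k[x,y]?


Remove redundant (divisible by others).
x^14*y^5 redundant.
x^16*y^8 redundant.
x^12*y^4 redundant.
Min: x^13, x^12*y, x^9*y^2, x^8*y^3, x^7*y^4, x^5*y^5, x^4*y^6, x^3*y^7, x^2*y^8
Count=9


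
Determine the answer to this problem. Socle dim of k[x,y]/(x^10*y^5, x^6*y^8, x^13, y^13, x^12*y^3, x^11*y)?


Socle = ann(m) = span of standard monomials u with x*u, y*u in I (staircase corners).
Redundant generators: x^12*y^3
Minimal generators: x^13, x^11*y, x^10*y^5, x^6*y^8, y^13
Corners: x^5y^12, x^9y^7, x^10y^4, x^12
Socle dim=4


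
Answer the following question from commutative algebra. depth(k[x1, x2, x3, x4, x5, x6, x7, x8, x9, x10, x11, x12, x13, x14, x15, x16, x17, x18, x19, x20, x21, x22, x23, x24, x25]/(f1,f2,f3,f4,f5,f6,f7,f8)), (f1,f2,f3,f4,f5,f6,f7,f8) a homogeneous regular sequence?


depth(R)=25
depth(R/I)=25-8=17


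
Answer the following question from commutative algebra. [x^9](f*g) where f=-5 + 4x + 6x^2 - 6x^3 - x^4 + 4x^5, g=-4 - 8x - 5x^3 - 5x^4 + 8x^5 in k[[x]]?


[x^9] = sum a_i*b_j, i+j=9
  -1*8=-8
  4*-5=-20
Sum=-28


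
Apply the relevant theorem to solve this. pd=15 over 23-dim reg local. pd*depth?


pd+depth=23
depth=23-15=8
pd*depth=15*8=120


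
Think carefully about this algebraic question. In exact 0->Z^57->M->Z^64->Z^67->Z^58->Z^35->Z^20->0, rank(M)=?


Alt sum=0:
(-1)^0*57 + (-1)^1*? + (-1)^2*64 + (-1)^3*67 + (-1)^4*58 + (-1)^5*35 + (-1)^6*20=0
rank(M)=97


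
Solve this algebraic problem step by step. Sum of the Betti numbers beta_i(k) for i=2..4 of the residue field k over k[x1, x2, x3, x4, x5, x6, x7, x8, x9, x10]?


Koszul resolution: beta_i(k)=C(n,i), n=10
C(10,2)=45, C(10,3)=120, C(10,4)=210
Sum=375


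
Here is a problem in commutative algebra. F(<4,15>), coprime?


gcd(4,15)=1 => F=ab-a-b=4*15-4-15=60-19=41


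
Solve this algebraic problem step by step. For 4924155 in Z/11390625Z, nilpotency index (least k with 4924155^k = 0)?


4924155^k mod 11390625:
k=1: 4924155
k=2: 10682775
k=3: 2305125
k=4: 810000
k=5: 1518750
k=6: 0
First zero at k = 6


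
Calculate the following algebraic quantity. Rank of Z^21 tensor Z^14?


rank(M(x)N) = rank(M)*rank(N)
21*14 = 294


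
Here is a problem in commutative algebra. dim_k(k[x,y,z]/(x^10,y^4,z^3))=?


Basis: x^iy^jz^k, i<10,j<4,k<3
10*4*3=120


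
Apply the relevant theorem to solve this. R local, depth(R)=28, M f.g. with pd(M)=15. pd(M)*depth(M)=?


pd+depth=28
depth=28-15=13
pd*depth=15*13=195


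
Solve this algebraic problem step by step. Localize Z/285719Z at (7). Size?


7-primary part: 285719=7^5*17
Size=7^5=16807


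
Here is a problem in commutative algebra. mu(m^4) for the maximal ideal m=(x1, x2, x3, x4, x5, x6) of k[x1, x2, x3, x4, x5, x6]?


Graded Nakayama: mu(m^d) = dim_k (m^d/m^(d+1)) = #degree-4 monomials in 6 vars
C(n+d-1,d)=C(9,4)=126


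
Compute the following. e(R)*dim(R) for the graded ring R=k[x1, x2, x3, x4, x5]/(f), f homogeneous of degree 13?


e(R)=deg(f)=13, dim(R)=5-1=4
e*dim=13*4=52


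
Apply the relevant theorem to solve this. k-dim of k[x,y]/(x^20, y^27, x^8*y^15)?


k[x,y]/I, I = (x^20, y^27, x^8*y^15)
Rect: 20x27=540. Corner: (20-8)x(27-15)=144.
dim = 540-144 = 396


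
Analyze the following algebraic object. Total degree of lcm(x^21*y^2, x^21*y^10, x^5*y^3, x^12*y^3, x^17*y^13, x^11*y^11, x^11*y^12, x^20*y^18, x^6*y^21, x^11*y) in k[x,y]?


lcm = componentwise max:
x: max(21,21,5,12,17,11,11,20,6,11)=21
y: max(2,10,3,3,13,11,12,18,21,1)=21
Total=21+21=42


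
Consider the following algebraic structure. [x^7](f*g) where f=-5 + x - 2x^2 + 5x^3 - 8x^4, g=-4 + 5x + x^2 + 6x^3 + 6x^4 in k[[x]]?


[x^7] = sum a_i*b_j, i+j=7
  5*6=30
  -8*6=-48
Sum=-18


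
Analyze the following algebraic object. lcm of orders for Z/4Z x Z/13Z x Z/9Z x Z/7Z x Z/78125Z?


Exponent = lcm of the cyclic orders; pairwise coprime => product.
2^2*13^1*3^2*7^1*5^7=4*13*9*7*78125=255937500


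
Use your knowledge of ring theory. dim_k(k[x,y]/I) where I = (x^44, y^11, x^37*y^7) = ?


k[x,y]/I, I = (x^44, y^11, x^37*y^7)
Rect: 44x11=484. Corner: (44-37)x(11-7)=28.
dim = 484-28 = 456


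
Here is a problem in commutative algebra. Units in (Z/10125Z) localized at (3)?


Local ring = Z/81Z.
phi(81) = 3^3*(3-1) = 54


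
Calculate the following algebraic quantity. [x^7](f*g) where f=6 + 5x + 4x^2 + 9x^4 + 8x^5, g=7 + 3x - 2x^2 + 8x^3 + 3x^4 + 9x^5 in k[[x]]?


[x^7] = sum a_i*b_j, i+j=7
  4*9=36
  9*8=72
  8*-2=-16
Sum=92


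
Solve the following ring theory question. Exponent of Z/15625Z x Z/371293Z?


Exponent = lcm of the cyclic orders; pairwise coprime => product.
5^6*13^5=15625*371293=5801453125


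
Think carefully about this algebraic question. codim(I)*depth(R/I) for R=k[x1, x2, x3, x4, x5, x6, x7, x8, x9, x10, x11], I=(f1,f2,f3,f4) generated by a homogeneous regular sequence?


codim=4, depth=dim(R/I)=11-4=7
Product=4*7=28


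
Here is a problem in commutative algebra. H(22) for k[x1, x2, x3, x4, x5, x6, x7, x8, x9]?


C(d+n-1,n-1)=C(30,8)=5852925


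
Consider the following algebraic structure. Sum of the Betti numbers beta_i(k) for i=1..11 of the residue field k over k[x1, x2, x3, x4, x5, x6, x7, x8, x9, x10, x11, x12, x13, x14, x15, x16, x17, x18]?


Koszul resolution: beta_i(k)=C(n,i), n=18
C(18,1)=18, C(18,2)=153, C(18,3)=816, C(18,4)=3060, C(18,5)=8568, C(18,6)=18564, C(18,7)=31824, C(18,8)=43758, C(18,9)=48620, C(18,10)=43758, C(18,11)=31824
Sum=230963


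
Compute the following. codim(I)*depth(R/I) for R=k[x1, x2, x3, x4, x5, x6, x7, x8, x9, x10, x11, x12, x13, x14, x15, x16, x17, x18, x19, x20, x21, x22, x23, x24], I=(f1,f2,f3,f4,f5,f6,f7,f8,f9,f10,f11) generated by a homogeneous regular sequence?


codim=11, depth=dim(R/I)=24-11=13
Product=11*13=143


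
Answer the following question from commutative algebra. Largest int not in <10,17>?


gcd(10,17)=1 => F=ab-a-b=10*17-10-17=170-27=143


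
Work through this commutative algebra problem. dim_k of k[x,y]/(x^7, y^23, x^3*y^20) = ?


k[x,y]/I, I = (x^7, y^23, x^3*y^20)
Rect: 7x23=161. Corner: (7-3)x(23-20)=12.
dim = 161-12 = 149


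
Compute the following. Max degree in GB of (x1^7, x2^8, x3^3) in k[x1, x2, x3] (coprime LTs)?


Pure powers, coprime LTs => already GB.
Degrees: 7, 8, 3
Max=8


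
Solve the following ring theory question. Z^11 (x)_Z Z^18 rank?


rank(M(x)N) = rank(M)*rank(N)
11*18 = 198


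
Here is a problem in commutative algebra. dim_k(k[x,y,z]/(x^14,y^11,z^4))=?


Basis: x^iy^jz^k, i<14,j<11,k<4
14*11*4=616


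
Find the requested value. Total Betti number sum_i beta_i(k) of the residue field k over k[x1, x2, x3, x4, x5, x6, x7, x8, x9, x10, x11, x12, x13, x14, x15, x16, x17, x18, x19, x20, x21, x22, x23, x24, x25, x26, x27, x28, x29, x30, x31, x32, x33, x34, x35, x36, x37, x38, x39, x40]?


Koszul resolution: beta_i(k)=C(n,i), n=40
sum_i C(40,i) = 2^40 = 1099511627776


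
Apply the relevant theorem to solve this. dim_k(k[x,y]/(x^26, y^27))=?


Basis: x^i*y^j, i<26, j<27
26*27=702


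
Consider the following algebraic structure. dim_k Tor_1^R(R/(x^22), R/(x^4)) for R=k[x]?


Tor_1(R/I,R/J)=(I cap J)/IJ=(x^22)/(x^26)
dim=26-22=min(22,4)=4


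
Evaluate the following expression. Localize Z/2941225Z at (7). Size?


7-primary part: 2941225=7^6*25
Size=7^6=117649


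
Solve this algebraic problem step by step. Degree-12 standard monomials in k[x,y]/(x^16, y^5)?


k[x,y], I = (x^16, y^5), d = 12
Need i < 16 and d-i < 5.
Range: 8 <= i <= 12.
H(12) = 5


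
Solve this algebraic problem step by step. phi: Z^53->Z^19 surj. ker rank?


rank(ker) = 53-19 = 34


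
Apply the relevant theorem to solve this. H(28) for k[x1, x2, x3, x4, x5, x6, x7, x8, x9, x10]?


C(d+n-1,n-1)=C(37,9)=124403620


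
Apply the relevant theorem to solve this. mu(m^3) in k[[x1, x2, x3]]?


C(n+d-1,d)=C(5,3)=10


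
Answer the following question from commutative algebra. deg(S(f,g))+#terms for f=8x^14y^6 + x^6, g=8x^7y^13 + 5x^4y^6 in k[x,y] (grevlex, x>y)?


LT(f)=8x^14y^6, LT(g)=8x^7y^13
lcm(LM)=x^14y^13
S(f,g) (scaled by 64 to clear denominators) = 8y^7*f - 8x^7*g = -40x^11y^6 + 8x^6y^7
2 terms, deg 17.
17+2=19


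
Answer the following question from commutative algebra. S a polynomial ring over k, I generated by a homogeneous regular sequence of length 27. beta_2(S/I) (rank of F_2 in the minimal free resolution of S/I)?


Regular sequence => Koszul complex is the minimal free resolution.
Syz_1 minimally generated by Koszul relations f_i*e_j - f_j*e_i (i<j): mu(Syz_1) = beta_2 = C(m,2) = m(m-1)/2
m=27
27*26/2 = 351


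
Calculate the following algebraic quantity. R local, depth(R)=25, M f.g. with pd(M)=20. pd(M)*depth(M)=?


pd+depth=25
depth=25-20=5
pd*depth=20*5=100


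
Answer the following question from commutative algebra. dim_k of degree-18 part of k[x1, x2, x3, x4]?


C(d+n-1,n-1)=C(21,3)=1330


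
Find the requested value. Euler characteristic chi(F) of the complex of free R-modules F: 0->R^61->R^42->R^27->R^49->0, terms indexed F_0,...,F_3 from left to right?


chi = sum (-1)^i * rank:
(-1)^0*61=61
(-1)^1*42=-42
(-1)^2*27=27
(-1)^3*49=-49
chi=-3


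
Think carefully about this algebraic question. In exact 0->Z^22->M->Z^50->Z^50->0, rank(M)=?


Alt sum=0:
(-1)^0*22 + (-1)^1*? + (-1)^2*50 + (-1)^3*50=0
rank(M)=22


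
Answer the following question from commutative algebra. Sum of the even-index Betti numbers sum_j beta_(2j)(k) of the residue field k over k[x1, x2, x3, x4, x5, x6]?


Koszul resolution: beta_i(k)=C(n,i), n=6
sum_even C(6,i) = 2^(n-1) = 2^5 = 32


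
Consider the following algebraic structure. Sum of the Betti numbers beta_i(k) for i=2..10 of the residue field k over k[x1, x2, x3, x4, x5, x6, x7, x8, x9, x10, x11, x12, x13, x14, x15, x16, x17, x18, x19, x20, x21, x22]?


Koszul resolution: beta_i(k)=C(n,i), n=22
C(22,2)=231, C(22,3)=1540, C(22,4)=7315, C(22,5)=26334, C(22,6)=74613, C(22,7)=170544, C(22,8)=319770, C(22,9)=497420, C(22,10)=646646
Sum=1744413


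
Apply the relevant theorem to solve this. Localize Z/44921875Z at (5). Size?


5-primary part: 44921875=5^9*23
Size=5^9=1953125


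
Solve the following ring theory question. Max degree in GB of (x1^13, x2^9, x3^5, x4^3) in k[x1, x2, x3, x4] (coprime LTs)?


Pure powers, coprime LTs => already GB.
Degrees: 13, 9, 5, 3
Max=13


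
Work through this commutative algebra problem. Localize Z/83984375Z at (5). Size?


5-primary part: 83984375=5^9*43
Size=5^9=1953125


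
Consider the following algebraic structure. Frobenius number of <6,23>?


gcd(6,23)=1 => F=ab-a-b=6*23-6-23=138-29=109


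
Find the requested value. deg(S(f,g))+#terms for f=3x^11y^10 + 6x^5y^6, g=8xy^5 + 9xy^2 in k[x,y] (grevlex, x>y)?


LT(f)=3x^11y^10, LT(g)=8xy^5
lcm(LM)=x^11y^10
S(f,g) (scaled by 24 to clear denominators) = 8*f - 3x^10y^5*g = -27x^11y^7 + 48x^5y^6
2 terms, deg 18.
18+2=20


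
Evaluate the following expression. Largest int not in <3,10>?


gcd(3,10)=1 => F=ab-a-b=3*10-3-10=30-13=17


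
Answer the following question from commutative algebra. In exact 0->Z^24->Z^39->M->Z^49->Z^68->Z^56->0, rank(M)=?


Alt sum=0:
(-1)^0*24 + (-1)^1*39 + (-1)^2*? + (-1)^3*49 + (-1)^4*68 + (-1)^5*56=0
rank(M)=52


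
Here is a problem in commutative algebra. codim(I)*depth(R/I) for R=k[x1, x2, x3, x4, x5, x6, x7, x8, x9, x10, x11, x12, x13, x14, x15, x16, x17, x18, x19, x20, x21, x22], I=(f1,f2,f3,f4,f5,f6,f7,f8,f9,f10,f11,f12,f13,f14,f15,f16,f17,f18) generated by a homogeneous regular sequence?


codim=18, depth=dim(R/I)=22-18=4
Product=18*4=72


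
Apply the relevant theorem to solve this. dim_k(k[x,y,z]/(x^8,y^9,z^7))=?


Basis: x^iy^jz^k, i<8,j<9,k<7
8*9*7=504


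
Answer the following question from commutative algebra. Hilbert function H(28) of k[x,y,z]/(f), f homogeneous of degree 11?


C(30,2)-C(19,2)=435-171=264


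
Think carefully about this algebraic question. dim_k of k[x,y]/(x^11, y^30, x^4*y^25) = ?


k[x,y]/I, I = (x^11, y^30, x^4*y^25)
Rect: 11x30=330. Corner: (11-4)x(30-25)=35.
dim = 330-35 = 295


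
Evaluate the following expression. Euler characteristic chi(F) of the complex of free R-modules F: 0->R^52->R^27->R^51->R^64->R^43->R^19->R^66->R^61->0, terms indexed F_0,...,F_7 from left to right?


chi = sum (-1)^i * rank:
(-1)^0*52=52
(-1)^1*27=-27
(-1)^2*51=51
(-1)^3*64=-64
(-1)^4*43=43
(-1)^5*19=-19
(-1)^6*66=66
(-1)^7*61=-61
chi=41


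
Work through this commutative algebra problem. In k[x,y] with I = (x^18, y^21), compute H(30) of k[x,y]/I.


k[x,y], I = (x^18, y^21), d = 30
Need i < 18 and d-i < 21.
Range: 10 <= i <= 17.
H(30) = 8


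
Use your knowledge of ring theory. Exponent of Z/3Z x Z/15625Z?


Exponent = lcm of the cyclic orders; pairwise coprime => product.
3^1*5^6=3*15625=46875


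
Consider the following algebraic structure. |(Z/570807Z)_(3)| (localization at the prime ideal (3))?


3-primary part: 570807=3^9*29
Size=3^9=19683


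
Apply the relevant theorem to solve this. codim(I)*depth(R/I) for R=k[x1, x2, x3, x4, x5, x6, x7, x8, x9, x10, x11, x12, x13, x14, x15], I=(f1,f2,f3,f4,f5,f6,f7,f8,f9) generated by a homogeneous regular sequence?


codim=9, depth=dim(R/I)=15-9=6
Product=9*6=54


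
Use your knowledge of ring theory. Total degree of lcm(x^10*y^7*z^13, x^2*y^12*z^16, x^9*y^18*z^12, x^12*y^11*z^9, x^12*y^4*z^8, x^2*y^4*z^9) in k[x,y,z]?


lcm = componentwise max:
x: max(10,2,9,12,12,2)=12
y: max(7,12,18,11,4,4)=18
z: max(13,16,12,9,8,9)=16
Total=12+18+16=46


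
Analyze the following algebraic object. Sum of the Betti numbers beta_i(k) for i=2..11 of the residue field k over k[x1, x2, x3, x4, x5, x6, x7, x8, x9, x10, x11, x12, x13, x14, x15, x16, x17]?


Koszul resolution: beta_i(k)=C(n,i), n=17
C(17,2)=136, C(17,3)=680, C(17,4)=2380, C(17,5)=6188, C(17,6)=12376, C(17,7)=19448, C(17,8)=24310, C(17,9)=24310, C(17,10)=19448, C(17,11)=12376
Sum=121652


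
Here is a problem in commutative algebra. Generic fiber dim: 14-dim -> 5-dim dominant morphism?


dim(fiber)=dim(X)-dim(Y)=14-5=9


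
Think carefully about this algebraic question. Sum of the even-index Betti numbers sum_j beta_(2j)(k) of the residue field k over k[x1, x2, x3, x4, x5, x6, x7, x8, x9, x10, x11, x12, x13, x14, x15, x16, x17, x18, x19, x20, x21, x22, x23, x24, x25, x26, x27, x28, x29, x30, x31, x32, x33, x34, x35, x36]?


Koszul resolution: beta_i(k)=C(n,i), n=36
sum_even C(36,i) = 2^(n-1) = 2^35 = 34359738368


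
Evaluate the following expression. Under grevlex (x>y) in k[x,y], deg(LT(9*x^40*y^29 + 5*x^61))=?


LT: 9*x^40*y^29
deg_x=40, deg_y=29
Total=40+29=69


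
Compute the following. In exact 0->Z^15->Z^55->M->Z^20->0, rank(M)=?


Alt sum=0:
(-1)^0*15 + (-1)^1*55 + (-1)^2*? + (-1)^3*20=0
rank(M)=60


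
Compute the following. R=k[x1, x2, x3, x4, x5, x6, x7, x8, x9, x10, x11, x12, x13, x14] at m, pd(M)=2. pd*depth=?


pd+depth=14
depth=14-2=12
pd*depth=2*12=24


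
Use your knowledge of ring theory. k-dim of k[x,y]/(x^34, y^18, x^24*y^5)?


k[x,y]/I, I = (x^34, y^18, x^24*y^5)
Rect: 34x18=612. Corner: (34-24)x(18-5)=130.
dim = 612-130 = 482


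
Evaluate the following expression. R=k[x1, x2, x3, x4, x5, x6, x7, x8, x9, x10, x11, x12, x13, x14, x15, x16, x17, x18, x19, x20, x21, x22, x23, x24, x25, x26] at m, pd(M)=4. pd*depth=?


pd+depth=26
depth=26-4=22
pd*depth=4*22=88


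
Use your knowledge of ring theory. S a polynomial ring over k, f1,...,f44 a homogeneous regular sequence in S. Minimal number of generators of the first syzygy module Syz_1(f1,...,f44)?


Regular sequence => Koszul complex is the minimal free resolution.
Syz_1 minimally generated by Koszul relations f_i*e_j - f_j*e_i (i<j): mu(Syz_1) = beta_2 = C(m,2) = m(m-1)/2
m=44
44*43/2 = 946


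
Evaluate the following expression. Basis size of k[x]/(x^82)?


Basis: 1,x,...,x^81
dim=82
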